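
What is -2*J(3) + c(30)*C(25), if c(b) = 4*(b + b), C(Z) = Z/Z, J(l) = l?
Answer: 234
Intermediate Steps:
C(Z) = 1
c(b) = 8*b (c(b) = 4*(2*b) = 8*b)
-2*J(3) + c(30)*C(25) = -2*3 + (8*30)*1 = -6 + 240*1 = -6 + 240 = 234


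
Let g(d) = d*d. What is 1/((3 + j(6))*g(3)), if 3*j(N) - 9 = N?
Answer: 1/72 ≈ 0.013889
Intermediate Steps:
j(N) = 3 + N/3
g(d) = d**2
1/((3 + j(6))*g(3)) = 1/((3 + (3 + (1/3)*6))*3**2) = 1/((3 + (3 + 2))*9) = 1/((3 + 5)*9) = 1/(8*9) = 1/72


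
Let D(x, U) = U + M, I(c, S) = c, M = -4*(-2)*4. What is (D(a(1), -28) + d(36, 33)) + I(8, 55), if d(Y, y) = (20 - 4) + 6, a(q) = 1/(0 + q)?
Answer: 34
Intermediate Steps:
M = 32 (M = 8*4 = 32)
a(q) = 1/q
d(Y, y) = 22 (d(Y, y) = 16 + 6 = 22)
D(x, U) = 32 + U (D(x, U) = U + 32 = 32 + U)
(D(a(1), -28) + d(36, 33)) + I(8, 55) = ((32 - 28) + 22) + 8 = (4 + 22) + 8 = 26 + 8 = 34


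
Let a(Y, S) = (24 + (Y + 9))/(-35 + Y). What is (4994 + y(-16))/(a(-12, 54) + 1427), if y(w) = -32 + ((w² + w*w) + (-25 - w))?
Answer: 256855/67048 ≈ 3.8309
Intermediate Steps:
a(Y, S) = (33 + Y)/(-35 + Y) (a(Y, S) = (24 + (9 + Y))/(-35 + Y) = (33 + Y)/(-35 + Y))
y(w) = -57 - w + 2*w² (y(w) = -32 + ((w² + w²) + (-25 - w)) = -32 + (2*w² + (-25 - w)) = -32 + (-25 - w + 2*w²) = -57 - w + 2*w²)
(4994 + y(-16))/(a(-12, 54) + 1427) = (4994 + (-57 - 1*(-16) + 2*(-16)²))/((33 - 12)/(-35 - 12) + 1427) = (4994 + (-57 + 16 + 2*256))/(21/(-47) + 1427) = (4994 + (-57 + 16 + 512))/(-1/47*21 + 1427) = (4994 + 471)/(-21/47 + 1427) = 5465/(67048/47) = 5465*(47/67048) = 256855/67048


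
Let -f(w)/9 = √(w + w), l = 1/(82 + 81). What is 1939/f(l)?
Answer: -1939*√326/18 ≈ -1945.0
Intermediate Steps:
l = 1/163 ≈ 0.0061350
f(w) = -9*√2*√w (f(w) = -9*√(w + w) = -9*√2*√w)
1939/f(l) = 1939/((-9*√2*√(1/163))) = 1939/((-9*√2*√163/163)) = 1939/((-9*√326/163)) = 1939*(-√326/18) = -1939*√326/18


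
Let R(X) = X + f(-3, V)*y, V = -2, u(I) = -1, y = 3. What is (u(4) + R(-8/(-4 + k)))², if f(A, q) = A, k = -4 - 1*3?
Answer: 10404/121 ≈ 85.984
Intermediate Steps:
k = -7 (k = -4 - 3 = -7)
R(X) = -9 + X (R(X) = X - 3*3 = X - 9 = -9 + X)
(u(4) + R(-8/(-4 + k)))² = (-1 + (-9 - 8/(-4 - 7)))² = (-1 + (-9 - 8/(-11)))² = (-1 + (-9 - 8*(-1/11)))² = (-1 + (-9 + 8/11))² = (-1 - 91/11)² = (-102/11)² = 10404/121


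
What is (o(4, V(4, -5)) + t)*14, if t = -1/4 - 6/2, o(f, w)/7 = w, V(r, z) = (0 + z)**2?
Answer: 4809/2 ≈ 2404.5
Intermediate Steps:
V(r, z) = z**2
o(f, w) = 7*w
t = -13/4 (t = -1*1/4 - 6*1/2 = -1/4 - 3 = -13/4 ≈ -3.2500)
(o(4, V(4, -5)) + t)*14 = (7*(-5)**2 - 13/4)*14 = (7*25 - 13/4)*14 = (175 - 13/4)*14 = (687/4)*14 = 4809/2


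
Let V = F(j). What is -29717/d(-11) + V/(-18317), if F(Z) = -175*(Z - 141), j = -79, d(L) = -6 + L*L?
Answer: -548753789/2106455 ≈ -260.51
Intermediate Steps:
d(L) = -6 + L²
F(Z) = 24675 - 175*Z (F(Z) = -175*(-141 + Z) = 24675 - 175*Z)
V = 38500 (V = 24675 - 175*(-79) = 24675 + 13825 = 38500)
-29717/d(-11) + V/(-18317) = -29717/(-6 + (-11)²) + 38500/(-18317) = -29717/(-6 + 121) + 38500*(-1/18317) = -29717/115 - 38500/18317 = -548753789/2106455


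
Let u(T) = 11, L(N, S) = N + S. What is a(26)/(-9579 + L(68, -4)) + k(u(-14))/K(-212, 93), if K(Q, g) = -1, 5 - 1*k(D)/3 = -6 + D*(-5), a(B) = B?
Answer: -1883996/9515 ≈ -198.00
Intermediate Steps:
k(D) = 33 + 15*D (k(D) = 15 - 3*(-6 + D*(-5)) = 15 - 3*(-6 - 5*D) = 15 + (18 + 15*D) = 33 + 15*D)
a(26)/(-9579 + L(68, -4)) + k(u(-14))/K(-212, 93) = 26/(-9579 + (68 - 4)) + (33 + 15*11)/(-1) = 26/(-9579 + 64) + (33 + 165)*(-1) = 26/(-9515) + 198*(-1) = 26*(-1/9515) - 198 = -26/9515 - 198 = -1883996/9515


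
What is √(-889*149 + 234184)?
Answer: √101723 ≈ 318.94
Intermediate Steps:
√(-889*149 + 234184) = √(-132461 + 234184) = √101723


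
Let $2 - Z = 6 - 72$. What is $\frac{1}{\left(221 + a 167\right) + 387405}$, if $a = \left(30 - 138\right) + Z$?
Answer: $\frac{1}{380946} \approx 2.625 \cdot 10^{-6}$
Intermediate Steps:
$Z = 68$ ($Z = 2 - \left(6 - 72\right) = 2 - -66 = 2 + 66 = 68$)
$a = -40$ ($a = \left(30 - 138\right) + 68 = -108 + 68 = -40$)
$\frac{1}{\left(221 + a 167\right) + 387405} = \frac{1}{\left(221 - 6680\right) + 387405} = \frac{1}{-6459 + 387405} = \frac{1}{380946}$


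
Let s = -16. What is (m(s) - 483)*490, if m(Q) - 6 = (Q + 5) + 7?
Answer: -235690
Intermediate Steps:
m(Q) = 18 + Q (m(Q) = 6 + ((Q + 5) + 7) = 6 + ((5 + Q) + 7) = 6 + (12 + Q) = 18 + Q)
(m(s) - 483)*490 = ((18 - 16) - 483)*490 = (2 - 483)*490 = -481*490 = -235690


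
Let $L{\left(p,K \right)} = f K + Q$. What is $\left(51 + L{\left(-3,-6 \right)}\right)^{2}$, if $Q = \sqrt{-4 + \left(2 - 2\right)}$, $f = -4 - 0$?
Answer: $5621 + 300 i \approx 5621.0 + 300.0 i$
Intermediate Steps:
$f = -4$ ($f = -4 + 0 = -4$)
$Q = 2 i$ ($Q = \sqrt{-4 + 0} = \sqrt{-4} = 2 i \approx 2.0 i$)
$L{\left(p,K \right)} = - 4 K + 2 i$
$\left(51 + L{\left(-3,-6 \right)}\right)^{2} = \left(51 + \left(\left(-4\right) \left(-6\right) + 2 i\right)\right)^{2} = \left(51 + \left(24 + 2 i\right)\right)^{2} = \left(75 + 2 i\right)^{2}$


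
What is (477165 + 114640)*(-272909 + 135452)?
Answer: -81347739885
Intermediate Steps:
(477165 + 114640)*(-272909 + 135452) = 591805*(-137457) = -81347739885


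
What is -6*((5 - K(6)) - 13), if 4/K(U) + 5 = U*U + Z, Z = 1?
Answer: 195/4 ≈ 48.750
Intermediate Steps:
K(U) = 4/(-4 + U²) (K(U) = 4/(-5 + (U*U + 1)) = 4/(-5 + (U² + 1)) = 4/(-5 + (1 + U²)) = 4/(-4 + U²))
-6*((5 - K(6)) - 13) = -6*((5 - 4/(-4 + 6²)) - 13) = -6*((5 - 4/(-4 + 36)) - 13) = -6*((5 - 4/32) - 13) = -6*((5 - 1*⅛) - 13) = -6*((5 - ⅛) - 13) = -6*(39/8 - 13) = -6*(-65/8) = 195/4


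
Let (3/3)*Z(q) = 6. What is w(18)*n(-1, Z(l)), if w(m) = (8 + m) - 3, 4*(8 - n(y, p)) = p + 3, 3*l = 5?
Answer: 529/4 ≈ 132.25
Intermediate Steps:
l = 5/3 (l = (1/3)*5 = 5/3 ≈ 1.6667)
Z(q) = 6
n(y, p) = 29/4 - p/4 (n(y, p) = 8 - (p + 3)/4 = 8 - (3 + p)/4 = 8 + (-3/4 - p/4) = 29/4 - p/4)
w(m) = 5 + m
w(18)*n(-1, Z(l)) = (5 + 18)*(29/4 - 1/4*6) = 23*(29/4 - 3/2) = 23*(23/4) = 529/4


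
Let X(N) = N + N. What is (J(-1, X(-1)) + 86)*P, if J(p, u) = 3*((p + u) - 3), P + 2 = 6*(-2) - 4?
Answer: -1224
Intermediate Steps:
X(N) = 2*N
P = -18 (P = -2 + (6*(-2) - 4) = -2 + (-12 - 4) = -2 - 16 = -18)
J(p, u) = -9 + 3*p + 3*u (J(p, u) = 3*(-3 + p + u) = -9 + 3*p + 3*u)
(J(-1, X(-1)) + 86)*P = ((-9 + 3*(-1) + 3*(2*(-1))) + 86)*(-18) = ((-9 - 3 + 3*(-2)) + 86)*(-18) = ((-9 - 3 - 6) + 86)*(-18) = (-18 + 86)*(-18) = 68*(-18) = -1224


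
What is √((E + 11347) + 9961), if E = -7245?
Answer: 7*√287 ≈ 118.59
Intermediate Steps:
√((E + 11347) + 9961) = √((-7245 + 11347) + 9961) = √(4102 + 9961) = √14063 = 7*√287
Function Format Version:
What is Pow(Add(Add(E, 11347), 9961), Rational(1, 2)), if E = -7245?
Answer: Mul(7, Pow(287, Rational(1, 2))) ≈ 118.59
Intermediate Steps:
Pow(Add(Add(E, 11347), 9961), Rational(1, 2)) = Pow(Add(Add(-7245, 11347), 9961), Rational(1, 2)) = Pow(Add(4102, 9961), Rational(1, 2)) = Pow(14063, Rational(1, 2)) = Mul(7, Pow(287, Rational(1, 2)))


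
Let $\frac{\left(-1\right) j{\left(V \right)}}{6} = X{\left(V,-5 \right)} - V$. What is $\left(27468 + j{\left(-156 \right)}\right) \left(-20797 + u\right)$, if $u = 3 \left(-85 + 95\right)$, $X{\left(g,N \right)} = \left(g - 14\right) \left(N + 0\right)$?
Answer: $-445078344$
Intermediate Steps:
$X{\left(g,N \right)} = N \left(-14 + g\right)$ ($X{\left(g,N \right)} = \left(-14 + g\right) N = N \left(-14 + g\right)$)
$u = 30$ ($u = 3 \cdot 10 = 30$)
$j{\left(V \right)} = -420 + 36 V$ ($j{\left(V \right)} = - 6 \left(- 5 \left(-14 + V\right) - V\right) = - 6 \left(\left(70 - 5 V\right) - V\right) = - 6 \left(70 - 6 V\right) = -420 + 36 V$)
$\left(27468 + j{\left(-156 \right)}\right) \left(-20797 + u\right) = \left(27468 + \left(-420 + 36 \left(-156\right)\right)\right) \left(-20797 + 30\right) = \left(27468 - 6036\right) \left(-20767\right) = 21432 \left(-20767\right) = -445078344$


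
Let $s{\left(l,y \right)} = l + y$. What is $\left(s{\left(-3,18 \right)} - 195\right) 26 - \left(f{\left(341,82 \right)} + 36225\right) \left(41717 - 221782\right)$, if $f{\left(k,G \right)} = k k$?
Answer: $27460988210$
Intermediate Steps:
$f{\left(k,G \right)} = k^{2}$
$\left(s{\left(-3,18 \right)} - 195\right) 26 - \left(f{\left(341,82 \right)} + 36225\right) \left(41717 - 221782\right) = \left(\left(-3 + 18\right) - 195\right) 26 - \left(341^{2} + 36225\right) \left(41717 - 221782\right) = \left(15 - 195\right) 26 - \left(116281 + 36225\right) \left(-180065\right) = \left(-180\right) 26 - 152506 \left(-180065\right) = -4680 - -27460992890 = -4680 + 27460992890 = 27460988210$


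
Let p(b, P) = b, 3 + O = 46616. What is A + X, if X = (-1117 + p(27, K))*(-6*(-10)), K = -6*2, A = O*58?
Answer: 2638154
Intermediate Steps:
O = 46613 (O = -3 + 46616 = 46613)
A = 2703554 (A = 46613*58 = 2703554)
K = -12
X = -65400 (X = (-1117 + 27)*(-6*(-10)) = -1090*60 = -65400)
A + X = 2703554 - 65400 = 2638154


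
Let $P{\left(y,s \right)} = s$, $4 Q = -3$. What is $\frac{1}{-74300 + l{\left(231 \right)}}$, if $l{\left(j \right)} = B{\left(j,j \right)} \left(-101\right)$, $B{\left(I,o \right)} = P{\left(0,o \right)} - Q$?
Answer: $- \frac{4}{390827} \approx -1.0235 \cdot 10^{-5}$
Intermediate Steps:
$Q = - \frac{3}{4}$ ($Q = \frac{1}{4} \left(-3\right) = - \frac{3}{4} \approx -0.75$)
$B{\left(I,o \right)} = \frac{3}{4} + o$ ($B{\left(I,o \right)} = o - - \frac{3}{4} = o + \frac{3}{4} = \frac{3}{4} + o$)
$l{\left(j \right)} = - \frac{303}{4} - 101 j$ ($l{\left(j \right)} = \left(\frac{3}{4} + j\right) \left(-101\right) = - \frac{303}{4} - 101 j$)
$\frac{1}{-74300 + l{\left(231 \right)}} = \frac{1}{-74300 - \frac{93627}{4}} = \frac{1}{- \frac{390827}{4}} = - \frac{4}{390827}$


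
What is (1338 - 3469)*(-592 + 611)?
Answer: -40489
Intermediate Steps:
(1338 - 3469)*(-592 + 611) = -2131*19 = -40489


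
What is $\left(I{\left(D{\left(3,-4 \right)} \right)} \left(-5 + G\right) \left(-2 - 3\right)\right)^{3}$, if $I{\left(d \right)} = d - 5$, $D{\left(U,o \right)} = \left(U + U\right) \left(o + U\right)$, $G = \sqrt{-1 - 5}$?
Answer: $-5823125 + 11479875 i \sqrt{6} \approx -5.8231 \cdot 10^{6} + 2.812 \cdot 10^{7} i$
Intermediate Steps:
$G = i \sqrt{6}$ ($G = \sqrt{-6} = i \sqrt{6} \approx 2.4495 i$)
$D{\left(U,o \right)} = 2 U \left(U + o\right)$
$I{\left(d \right)} = -5 + d$
$\left(I{\left(D{\left(3,-4 \right)} \right)} \left(-5 + G\right) \left(-2 - 3\right)\right)^{3} = \left(\left(-5 + 2 \cdot 3 \left(3 - 4\right)\right) \left(-5 + i \sqrt{6}\right) \left(-2 - 3\right)\right)^{3} = \left(\left(-5 + 2 \cdot 3 \left(-1\right)\right) \left(-5 + i \sqrt{6}\right) \left(-5\right)\right)^{3} = \left(\left(-5 - 6\right) \left(25 - 5 i \sqrt{6}\right)\right)^{3} = \left(- 11 \left(25 - 5 i \sqrt{6}\right)\right)^{3} = \left(-275 + 55 i \sqrt{6}\right)^{3}$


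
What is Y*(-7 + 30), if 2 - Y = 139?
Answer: -3151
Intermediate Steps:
Y = -137 (Y = 2 - 1*139 = 2 - 139 = -137)
Y*(-7 + 30) = -137*(-7 + 30) = -137*23 = -3151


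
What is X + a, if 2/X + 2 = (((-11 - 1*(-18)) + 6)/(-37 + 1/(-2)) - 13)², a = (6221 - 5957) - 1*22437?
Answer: -21967910673/990751 ≈ -22173.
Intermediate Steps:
a = -22173 (a = 264 - 22437 = -22173)
X = 11250/990751 (X = 2/(-2 + (((-11 - 1*(-18)) + 6)/(-37 + 1/(-2)) - 13)²) = 2/(-2 + (((-11 + 18) + 6)/(-37 - ½) - 13)²) = 2/(-2 + ((7 + 6)/(-75/2) - 13)²) = 2/(-2 + (13*(-2/75) - 13)²) = 2/(-2 + (-26/75 - 13)²) = 2/(-2 + (-1001/75)²) = 2/(-2 + 1002001/5625) = 2/(990751/5625) = 2*(5625/990751) = 11250/990751 ≈ 0.011355)
X + a = 11250/990751 - 22173 = -21967910673/990751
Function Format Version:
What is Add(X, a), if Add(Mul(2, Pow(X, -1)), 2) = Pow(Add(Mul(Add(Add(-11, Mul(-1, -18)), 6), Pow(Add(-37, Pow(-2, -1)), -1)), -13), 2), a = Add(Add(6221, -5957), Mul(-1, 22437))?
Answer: Rational(-21967910673, 990751) ≈ -22173.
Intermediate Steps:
a = -22173 (a = Add(264, -22437) = -22173)
X = Rational(11250, 990751) (X = Mul(2, Pow(Add(-2, Pow(Add(Mul(Add(Add(-11, Mul(-1, -18)), 6), Pow(Add(-37, Pow(-2, -1)), -1)), -13), 2)), -1)) = Mul(2, Pow(Add(-2, Pow(Add(Mul(Add(Add(-11, 18), 6), Pow(Add(-37, Rational(-1, 2)), -1)), -13), 2)), -1)) = Mul(2, Pow(Add(-2, Pow(Add(Mul(Add(7, 6), Pow(Rational(-75, 2), -1)), -13), 2)), -1)) = Mul(2, Pow(Add(-2, Pow(Add(Mul(13, Rational(-2, 75)), -13), 2)), -1)) = Mul(2, Pow(Add(-2, Pow(Add(Rational(-26, 75), -13), 2)), -1)) = Mul(2, Pow(Add(-2, Pow(Rational(-1001, 75), 2)), -1)) = Mul(2, Pow(Add(-2, Rational(1002001, 5625)), -1)) = Mul(2, Pow(Rational(990751, 5625), -1)) = Mul(2, Rational(5625, 990751)) = Rational(11250, 990751) ≈ 0.011355)
Add(X, a) = Add(Rational(11250, 990751), -22173) = Rational(-21967910673, 990751)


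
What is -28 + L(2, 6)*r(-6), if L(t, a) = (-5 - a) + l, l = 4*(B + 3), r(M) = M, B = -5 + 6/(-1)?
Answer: 230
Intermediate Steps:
B = -11 (B = -5 + 6*(-1) = -5 - 6 = -11)
l = -32 (l = 4*(-11 + 3) = 4*(-8) = -32)
L(t, a) = -37 - a (L(t, a) = (-5 - a) - 32 = -37 - a)
-28 + L(2, 6)*r(-6) = -28 + (-37 - 1*6)*(-6) = -28 + (-37 - 6)*(-6) = -28 - 43*(-6) = -28 + 258 = 230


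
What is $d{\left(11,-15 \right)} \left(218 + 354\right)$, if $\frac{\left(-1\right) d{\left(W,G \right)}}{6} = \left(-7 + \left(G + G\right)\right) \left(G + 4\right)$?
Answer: $-1396824$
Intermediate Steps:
$d{\left(W,G \right)} = - 6 \left(-7 + 2 G\right) \left(4 + G\right)$ ($d{\left(W,G \right)} = - 6 \left(-7 + \left(G + G\right)\right) \left(G + 4\right) = - 6 \left(-7 + 2 G\right) \left(4 + G\right)$)
$d{\left(11,-15 \right)} \left(218 + 354\right) = \left(168 - 12 \left(-15\right)^{2} - -90\right) \left(218 + 354\right) = \left(168 - 2700 + 90\right) 572 = \left(-2442\right) 572 = -1396824$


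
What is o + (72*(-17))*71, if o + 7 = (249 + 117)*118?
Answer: -43723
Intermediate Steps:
o = 43181 (o = -7 + (249 + 117)*118 = -7 + 366*118 = -7 + 43188 = 43181)
o + (72*(-17))*71 = 43181 + (72*(-17))*71 = 43181 - 1224*71 = 43181 - 86904 = -43723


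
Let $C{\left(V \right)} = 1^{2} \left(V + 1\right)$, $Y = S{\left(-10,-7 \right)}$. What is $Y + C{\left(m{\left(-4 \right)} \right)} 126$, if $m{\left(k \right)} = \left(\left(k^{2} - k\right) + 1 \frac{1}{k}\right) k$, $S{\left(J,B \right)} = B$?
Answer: $-9835$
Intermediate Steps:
$m{\left(k \right)} = k \left(\frac{1}{k} + k^{2} - k\right)$ ($m{\left(k \right)} = \left(\left(k^{2} - k\right) + \frac{1}{k}\right) k = \left(\frac{1}{k} + k^{2} - k\right) k = k \left(\frac{1}{k} + k^{2} - k\right)$)
$Y = -7$
$C{\left(V \right)} = 1 + V$ ($C{\left(V \right)} = 1 \left(1 + V\right) = 1 + V$)
$Y + C{\left(m{\left(-4 \right)} \right)} 126 = -7 + \left(1 + \left(1 + \left(-4\right)^{3} - \left(-4\right)^{2}\right)\right) 126 = -7 + \left(1 - 79\right) 126 = -7 - 9828 = -9835$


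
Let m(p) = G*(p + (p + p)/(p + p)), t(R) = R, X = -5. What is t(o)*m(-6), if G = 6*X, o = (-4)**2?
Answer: 2400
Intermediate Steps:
o = 16
G = -30 (G = 6*(-5) = -30)
m(p) = -30 - 30*p (m(p) = -30*(p + (p + p)/(p + p)) = -30*(p + (2*p)/((2*p))) = -30*(p + (2*p)*(1/(2*p))) = -30*(p + 1) = -30*(1 + p) = -30 - 30*p)
t(o)*m(-6) = 16*(-30 - 30*(-6)) = 16*(-30 + 180) = 16*150 = 2400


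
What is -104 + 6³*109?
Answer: 23440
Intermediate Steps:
-104 + 6³*109 = -104 + 216*109 = -104 + 23544 = 23440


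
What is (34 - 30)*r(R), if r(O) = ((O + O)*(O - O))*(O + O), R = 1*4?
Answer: 0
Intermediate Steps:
R = 4
r(O) = 0 (r(O) = ((2*O)*0)*(2*O) = 0*(2*O) = 0)
(34 - 30)*r(R) = (34 - 30)*0 = 4*0 = 0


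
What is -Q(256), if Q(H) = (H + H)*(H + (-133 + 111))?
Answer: -119808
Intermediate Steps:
Q(H) = 2*H*(-22 + H) (Q(H) = (2*H)*(H - 22) = (2*H)*(-22 + H) = 2*H*(-22 + H))
-Q(256) = -2*256*(-22 + 256) = -2*256*234 = -1*119808 = -119808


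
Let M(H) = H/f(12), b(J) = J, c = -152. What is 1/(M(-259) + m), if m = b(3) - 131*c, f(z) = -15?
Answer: 15/298984 ≈ 5.0170e-5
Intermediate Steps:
m = 19915 (m = 3 - 131*(-152) = 3 + 19912 = 19915)
M(H) = -H/15 (M(H) = H/(-15) = H*(-1/15) = -H/15)
1/(M(-259) + m) = 1/(-1/15*(-259) + 19915) = 1/(259/15 + 19915) = 1/(298984/15) = 15/298984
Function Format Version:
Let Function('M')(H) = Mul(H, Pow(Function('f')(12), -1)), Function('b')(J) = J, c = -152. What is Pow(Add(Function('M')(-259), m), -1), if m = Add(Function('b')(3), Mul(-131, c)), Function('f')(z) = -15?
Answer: Rational(15, 298984) ≈ 5.0170e-5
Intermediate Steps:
m = 19915 (m = Add(3, Mul(-131, -152)) = Add(3, 19912) = 19915)
Function('M')(H) = Mul(Rational(-1, 15), H) (Function('M')(H) = Mul(H, Pow(-15, -1)) = Mul(H, Rational(-1, 15)) = Mul(Rational(-1, 15), H))
Pow(Add(Function('M')(-259), m), -1) = Pow(Add(Mul(Rational(-1, 15), -259), 19915), -1) = Pow(Add(Rational(259, 15), 19915), -1) = Pow(Rational(298984, 15), -1) = Rational(15, 298984)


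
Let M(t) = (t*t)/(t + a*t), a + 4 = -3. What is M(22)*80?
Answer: -880/3 ≈ -293.33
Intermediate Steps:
a = -7 (a = -4 - 3 = -7)
M(t) = -t/6 (M(t) = (t*t)/(t - 7*t) = t²/((-6*t)) = t²*(-1/(6*t)) = -t/6)
M(22)*80 = -⅙*22*80 = -11/3*80 = -880/3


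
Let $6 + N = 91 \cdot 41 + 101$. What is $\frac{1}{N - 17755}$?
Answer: $- \frac{1}{13929} \approx -7.1793 \cdot 10^{-5}$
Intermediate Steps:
$N = 3826$ ($N = -6 + \left(91 \cdot 41 + 101\right) = -6 + \left(3731 + 101\right) = -6 + 3832 = 3826$)
$\frac{1}{N - 17755} = \frac{1}{3826 - 17755} = \frac{1}{-13929} = - \frac{1}{13929}$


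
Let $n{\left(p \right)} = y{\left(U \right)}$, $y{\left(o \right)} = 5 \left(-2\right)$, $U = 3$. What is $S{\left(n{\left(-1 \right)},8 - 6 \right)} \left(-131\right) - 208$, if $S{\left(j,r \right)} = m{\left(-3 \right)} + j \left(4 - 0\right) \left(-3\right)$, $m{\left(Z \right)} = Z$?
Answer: $-15535$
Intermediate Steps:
$y{\left(o \right)} = -10$
$n{\left(p \right)} = -10$
$S{\left(j,r \right)} = -3 - 12 j$ ($S{\left(j,r \right)} = -3 + j \left(4 - 0\right) \left(-3\right) = -3 + j \left(4 + 0\right) \left(-3\right) = -3 + j 4 \left(-3\right) = -3 + 4 j \left(-3\right) = -3 - 12 j$)
$S{\left(n{\left(-1 \right)},8 - 6 \right)} \left(-131\right) - 208 = \left(-3 - -120\right) \left(-131\right) - 208 = \left(-3 + 120\right) \left(-131\right) - 208 = 117 \left(-131\right) - 208 = -15327 - 208 = -15535$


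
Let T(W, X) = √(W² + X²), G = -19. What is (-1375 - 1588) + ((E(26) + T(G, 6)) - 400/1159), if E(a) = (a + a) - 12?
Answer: -3388157/1159 + √397 ≈ -2903.4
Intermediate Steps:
E(a) = -12 + 2*a (E(a) = 2*a - 12 = -12 + 2*a)
(-1375 - 1588) + ((E(26) + T(G, 6)) - 400/1159) = (-1375 - 1588) + (((-12 + 2*26) + √((-19)² + 6²)) - 400/1159) = -2963 + (((-12 + 52) + √(361 + 36)) - 400*1/1159) = -2963 + ((40 + √397) - 400/1159) = -2963 + (45960/1159 + √397) = -3388157/1159 + √397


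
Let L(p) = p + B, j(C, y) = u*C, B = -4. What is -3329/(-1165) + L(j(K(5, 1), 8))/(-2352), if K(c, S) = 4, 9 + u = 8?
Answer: 979891/342510 ≈ 2.8609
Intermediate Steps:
u = -1 (u = -9 + 8 = -1)
j(C, y) = -C
L(p) = -4 + p (L(p) = p - 4 = -4 + p)
-3329/(-1165) + L(j(K(5, 1), 8))/(-2352) = -3329/(-1165) + (-4 - 1*4)/(-2352) = -3329*(-1/1165) + (-4 - 4)*(-1/2352) = 3329/1165 - 8*(-1/2352) = 3329/1165 + 1/294 = 979891/342510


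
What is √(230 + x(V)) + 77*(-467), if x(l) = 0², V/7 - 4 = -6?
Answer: -35959 + √230 ≈ -35944.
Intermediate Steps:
V = -14 (V = 28 + 7*(-6) = 28 - 42 = -14)
x(l) = 0
√(230 + x(V)) + 77*(-467) = √(230 + 0) + 77*(-467) = √230 - 35959 = -35959 + √230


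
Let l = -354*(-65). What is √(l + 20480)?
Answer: √43490 ≈ 208.54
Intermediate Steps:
l = 23010
√(l + 20480) = √(23010 + 20480) = √43490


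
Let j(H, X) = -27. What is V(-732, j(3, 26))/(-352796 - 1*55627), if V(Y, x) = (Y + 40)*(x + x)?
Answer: -12456/136141 ≈ -0.091493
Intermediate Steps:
V(Y, x) = 2*x*(40 + Y) (V(Y, x) = (40 + Y)*(2*x) = 2*x*(40 + Y))
V(-732, j(3, 26))/(-352796 - 1*55627) = (2*(-27)*(40 - 732))/(-352796 - 1*55627) = (2*(-27)*(-692))/(-352796 - 55627) = 37368/(-408423) = 37368*(-1/408423) = -12456/136141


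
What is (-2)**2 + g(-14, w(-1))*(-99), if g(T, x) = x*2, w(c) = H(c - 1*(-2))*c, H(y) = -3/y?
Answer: -590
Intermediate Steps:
w(c) = -3*c/(2 + c) (w(c) = (-3/(c - 1*(-2)))*c = (-3/(c + 2))*c = (-3/(2 + c))*c = -3*c/(2 + c))
g(T, x) = 2*x
(-2)**2 + g(-14, w(-1))*(-99) = (-2)**2 + (2*(-3*(-1)/(2 - 1)))*(-99) = 4 + (2*(-3*(-1)/1))*(-99) = 4 + (2*(-3*(-1)*1))*(-99) = 4 + (2*3)*(-99) = 4 + 6*(-99) = 4 - 594 = -590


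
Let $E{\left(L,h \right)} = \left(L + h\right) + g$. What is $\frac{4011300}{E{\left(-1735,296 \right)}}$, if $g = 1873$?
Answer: $\frac{2005650}{217} \approx 9242.6$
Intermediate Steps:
$E{\left(L,h \right)} = 1873 + L + h$ ($E{\left(L,h \right)} = \left(L + h\right) + 1873 = 1873 + L + h$)
$\frac{4011300}{E{\left(-1735,296 \right)}} = \frac{4011300}{1873 - 1735 + 296} = \frac{4011300}{434} = 4011300 \cdot \frac{1}{434} = \frac{2005650}{217}$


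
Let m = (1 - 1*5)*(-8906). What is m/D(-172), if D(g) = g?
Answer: -8906/43 ≈ -207.12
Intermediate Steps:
m = 35624 (m = (1 - 5)*(-8906) = -4*(-8906) = 35624)
m/D(-172) = 35624/(-172) = 35624*(-1/172) = -8906/43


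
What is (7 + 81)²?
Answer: 7744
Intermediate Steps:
(7 + 81)² = 88² = 7744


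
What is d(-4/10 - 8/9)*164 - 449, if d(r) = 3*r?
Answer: -16247/15 ≈ -1083.1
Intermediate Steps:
d(-4/10 - 8/9)*164 - 449 = (3*(-4/10 - 8/9))*164 - 449 = (3*(-4*1/10 - 8*1/9))*164 - 449 = (3*(-2/5 - 8/9))*164 - 449 = (3*(-58/45))*164 - 449 = -58/15*164 - 449 = -9512/15 - 449 = -16247/15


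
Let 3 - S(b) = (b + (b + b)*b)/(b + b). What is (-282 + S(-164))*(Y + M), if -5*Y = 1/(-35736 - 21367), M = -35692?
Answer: 2354028918549/571030 ≈ 4.1224e+6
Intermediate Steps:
Y = 1/285515 (Y = -1/(5*(-35736 - 21367)) = -⅕/(-57103) = -⅕*(-1/57103) = 1/285515 ≈ 3.5024e-6)
S(b) = 3 - (b + 2*b²)/(2*b) (S(b) = 3 - (b + (b + b)*b)/(b + b) = 3 - (b + (2*b)*b)/(2*b) = 3 - (b + 2*b²)*1/(2*b) = 3 - (b + 2*b²)/(2*b))
(-282 + S(-164))*(Y + M) = (-282 + (5/2 - 1*(-164)))*(1/285515 - 35692) = (-282 + (5/2 + 164))*(-10190601379/285515) = (-282 + 333/2)*(-10190601379/285515) = -231/2*(-10190601379/285515) = 2354028918549/571030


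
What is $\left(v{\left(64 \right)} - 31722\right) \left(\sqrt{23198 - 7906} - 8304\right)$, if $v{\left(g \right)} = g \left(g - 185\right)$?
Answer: $327725664 - 78932 \sqrt{3823} \approx 3.2285 \cdot 10^{8}$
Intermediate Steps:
$v{\left(g \right)} = g \left(-185 + g\right)$
$\left(v{\left(64 \right)} - 31722\right) \left(\sqrt{23198 - 7906} - 8304\right) = \left(64 \left(-185 + 64\right) - 31722\right) \left(\sqrt{23198 - 7906} - 8304\right) = \left(64 \left(-121\right) - 31722\right) \left(\sqrt{15292} - 8304\right) = \left(-7744 - 31722\right) \left(2 \sqrt{3823} - 8304\right) = - 39466 \left(-8304 + 2 \sqrt{3823}\right) = 327725664 - 78932 \sqrt{3823}$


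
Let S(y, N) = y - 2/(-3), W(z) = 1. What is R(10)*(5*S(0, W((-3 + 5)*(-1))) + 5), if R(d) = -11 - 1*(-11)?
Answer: 0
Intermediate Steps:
R(d) = 0 (R(d) = -11 + 11 = 0)
S(y, N) = ⅔ + y (S(y, N) = y - 2*(-⅓) = y + ⅔ = ⅔ + y)
R(10)*(5*S(0, W((-3 + 5)*(-1))) + 5) = 0*(5*(⅔ + 0) + 5) = 0*(5*(⅔) + 5) = 0*(10/3 + 5) = 0*(25/3) = 0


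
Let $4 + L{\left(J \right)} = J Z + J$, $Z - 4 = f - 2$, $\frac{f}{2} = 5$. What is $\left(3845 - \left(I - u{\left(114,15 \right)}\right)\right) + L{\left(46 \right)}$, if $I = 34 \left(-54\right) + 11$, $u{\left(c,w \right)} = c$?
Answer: $6378$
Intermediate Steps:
$f = 10$ ($f = 2 \cdot 5 = 10$)
$Z = 12$ ($Z = 4 + \left(10 - 2\right) = 4 + 8 = 12$)
$I = -1825$ ($I = -1836 + 11 = -1825$)
$L{\left(J \right)} = -4 + 13 J$ ($L{\left(J \right)} = -4 + \left(J 12 + J\right) = -4 + \left(12 J + J\right) = -4 + 13 J$)
$\left(3845 - \left(I - u{\left(114,15 \right)}\right)\right) + L{\left(46 \right)} = \left(3845 + \left(114 - -1825\right)\right) + \left(-4 + 13 \cdot 46\right) = \left(3845 + \left(114 + 1825\right)\right) + \left(-4 + 598\right) = \left(3845 + 1939\right) + 594 = 5784 + 594 = 6378$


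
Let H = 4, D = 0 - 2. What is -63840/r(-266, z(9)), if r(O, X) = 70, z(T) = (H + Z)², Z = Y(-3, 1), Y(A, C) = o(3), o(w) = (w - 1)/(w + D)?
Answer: -912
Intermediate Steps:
D = -2
o(w) = (-1 + w)/(-2 + w) (o(w) = (w - 1)/(w - 2) = (-1 + w)/(-2 + w))
Y(A, C) = 2 (Y(A, C) = (-1 + 3)/(-2 + 3) = 2/1 = 1*2 = 2)
Z = 2
z(T) = 36 (z(T) = (4 + 2)² = 6² = 36)
-63840/r(-266, z(9)) = -63840/70 = -63840*1/70 = -912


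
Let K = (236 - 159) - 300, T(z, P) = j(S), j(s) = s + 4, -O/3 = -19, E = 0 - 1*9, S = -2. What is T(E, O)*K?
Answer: -446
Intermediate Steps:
E = -9 (E = 0 - 9 = -9)
O = 57 (O = -3*(-19) = 57)
j(s) = 4 + s
T(z, P) = 2 (T(z, P) = 4 - 2 = 2)
K = -223 (K = 77 - 300 = -223)
T(E, O)*K = 2*(-223) = -446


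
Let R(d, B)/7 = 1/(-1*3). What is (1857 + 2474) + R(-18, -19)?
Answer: 12986/3 ≈ 4328.7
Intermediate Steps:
R(d, B) = -7/3 (R(d, B) = 7/((-1*3)) = 7/(-3) = 7*(-1/3) = -7/3)
(1857 + 2474) + R(-18, -19) = (1857 + 2474) - 7/3 = 4331 - 7/3 = 12986/3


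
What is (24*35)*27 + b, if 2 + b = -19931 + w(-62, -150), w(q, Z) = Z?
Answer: 2597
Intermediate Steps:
b = -20083 (b = -2 + (-19931 - 150) = -2 - 20081 = -20083)
(24*35)*27 + b = (24*35)*27 - 20083 = 840*27 - 20083 = 22680 - 20083 = 2597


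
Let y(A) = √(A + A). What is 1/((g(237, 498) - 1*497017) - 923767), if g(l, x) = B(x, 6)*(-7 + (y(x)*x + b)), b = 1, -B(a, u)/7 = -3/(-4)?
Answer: -68470/96950814383 + 252*√249/96950814383 ≈ -6.6522e-7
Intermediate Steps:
B(a, u) = -21/4 (B(a, u) = -(-21)/(-4) = -(-21)*(-1)/4 = -7*¾ = -21/4)
y(A) = √2*√A (y(A) = √(2*A) = √2*√A)
g(l, x) = 63/2 - 21*√2*x^(3/2)/4 (g(l, x) = -21*(-7 + ((√2*√x)*x + 1))/4 = -21*(-7 + (√2*x^(3/2) + 1))/4 = -21*(-7 + (1 + √2*x^(3/2)))/4 = -21*(-6 + √2*x^(3/2))/4 = 63/2 - 21*√2*x^(3/2)/4)
1/((g(237, 498) - 1*497017) - 923767) = 1/(((63/2 - 21*√2*498^(3/2)/4) - 1*497017) - 923767) = 1/(((63/2 - 21*√2*498*√498/4) - 497017) - 923767) = 1/(((63/2 - 5229*√249) - 497017) - 923767) = 1/((-993971/2 - 5229*√249) - 923767) = 1/(-2841505/2 - 5229*√249)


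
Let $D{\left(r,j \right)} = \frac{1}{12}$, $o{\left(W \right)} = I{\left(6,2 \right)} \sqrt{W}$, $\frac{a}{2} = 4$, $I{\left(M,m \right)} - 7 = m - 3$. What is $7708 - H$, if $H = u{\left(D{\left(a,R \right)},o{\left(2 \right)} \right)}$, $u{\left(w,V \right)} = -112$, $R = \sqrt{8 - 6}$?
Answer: $7820$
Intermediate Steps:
$I{\left(M,m \right)} = 4 + m$ ($I{\left(M,m \right)} = 7 + \left(m - 3\right) = 7 + \left(-3 + m\right) = 4 + m$)
$a = 8$ ($a = 2 \cdot 4 = 8$)
$o{\left(W \right)} = 6 \sqrt{W}$ ($o{\left(W \right)} = \left(4 + 2\right) \sqrt{W} = 6 \sqrt{W}$)
$R = \sqrt{2} \approx 1.4142$
$D{\left(r,j \right)} = \frac{1}{12}$
$H = -112$
$7708 - H = 7708 - -112 = 7708 + 112 = 7820$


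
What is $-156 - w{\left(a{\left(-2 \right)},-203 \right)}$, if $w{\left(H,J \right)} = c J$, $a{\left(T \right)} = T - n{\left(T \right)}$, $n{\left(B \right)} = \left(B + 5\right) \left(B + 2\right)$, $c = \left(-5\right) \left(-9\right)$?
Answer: $8979$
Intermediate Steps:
$c = 45$
$n{\left(B \right)} = \left(2 + B\right) \left(5 + B\right)$ ($n{\left(B \right)} = \left(5 + B\right) \left(2 + B\right) = \left(2 + B\right) \left(5 + B\right)$)
$a{\left(T \right)} = -10 - T^{2} - 6 T$ ($a{\left(T \right)} = T - \left(10 + T^{2} + 7 T\right) = -10 - T^{2} - 6 T$)
$w{\left(H,J \right)} = 45 J$
$-156 - w{\left(a{\left(-2 \right)},-203 \right)} = -156 - 45 \left(-203\right) = -156 - -9135 = -156 + 9135 = 8979$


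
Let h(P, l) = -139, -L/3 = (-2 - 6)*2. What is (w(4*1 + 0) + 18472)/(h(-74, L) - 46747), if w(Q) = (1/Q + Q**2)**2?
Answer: -299777/750176 ≈ -0.39961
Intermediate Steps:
L = 48 (L = -3*(-2 - 6)*2 = -(-24)*2 = -3*(-16) = 48)
w(Q) = (1/Q + Q**2)**2
(w(4*1 + 0) + 18472)/(h(-74, L) - 46747) = ((1 + (4*1 + 0)**3)**2/(4*1 + 0)**2 + 18472)/(-139 - 46747) = ((1 + (4 + 0)**3)**2/(4 + 0)**2 + 18472)/(-46886) = ((1 + 4**3)**2/4**2 + 18472)*(-1/46886) = ((1 + 64)**2/16 + 18472)*(-1/46886) = ((1/16)*65**2 + 18472)*(-1/46886) = ((1/16)*4225 + 18472)*(-1/46886) = (4225/16 + 18472)*(-1/46886) = (299777/16)*(-1/46886) = -299777/750176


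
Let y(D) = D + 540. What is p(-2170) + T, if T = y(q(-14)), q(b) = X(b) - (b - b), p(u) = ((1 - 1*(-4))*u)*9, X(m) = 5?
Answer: -97105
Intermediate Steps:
p(u) = 45*u (p(u) = ((1 + 4)*u)*9 = (5*u)*9 = 45*u)
q(b) = 5 (q(b) = 5 - (b - b) = 5 - 1*0 = 5 + 0 = 5)
y(D) = 540 + D
T = 545 (T = 540 + 5 = 545)
p(-2170) + T = 45*(-2170) + 545 = -97650 + 545 = -97105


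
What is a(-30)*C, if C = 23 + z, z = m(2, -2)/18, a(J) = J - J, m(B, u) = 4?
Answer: 0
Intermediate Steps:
a(J) = 0
z = 2/9 (z = 4/18 = 4*(1/18) = 2/9 ≈ 0.22222)
C = 209/9 (C = 23 + 2/9 = 209/9 ≈ 23.222)
a(-30)*C = 0*(209/9) = 0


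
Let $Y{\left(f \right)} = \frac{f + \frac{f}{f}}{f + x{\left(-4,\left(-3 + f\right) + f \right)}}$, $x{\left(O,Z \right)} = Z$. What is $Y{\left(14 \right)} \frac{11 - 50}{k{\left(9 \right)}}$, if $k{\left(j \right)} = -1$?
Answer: $15$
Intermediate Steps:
$Y{\left(f \right)} = \frac{1 + f}{-3 + 3 f}$ ($Y{\left(f \right)} = \frac{f + \frac{f}{f}}{f + \left(\left(-3 + f\right) + f\right)} = \frac{f + 1}{f + \left(-3 + 2 f\right)} = \frac{1 + f}{-3 + 3 f}$)
$Y{\left(14 \right)} \frac{11 - 50}{k{\left(9 \right)}} = \frac{1 + 14}{3 \left(-1 + 14\right)} \frac{11 - 50}{-1} = \frac{1}{3} \cdot \frac{1}{13} \cdot 15 \left(11 - 50\right) \left(-1\right) = \frac{1}{3} \cdot \frac{1}{13} \cdot 15 \left(\left(-39\right) \left(-1\right)\right) = \frac{5}{13} \cdot 39 = 15$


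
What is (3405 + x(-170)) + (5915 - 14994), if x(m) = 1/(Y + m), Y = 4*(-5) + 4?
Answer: -1055365/186 ≈ -5674.0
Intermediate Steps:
Y = -16 (Y = -20 + 4 = -16)
x(m) = 1/(-16 + m)
(3405 + x(-170)) + (5915 - 14994) = (3405 + 1/(-16 - 170)) + (5915 - 14994) = (3405 + 1/(-186)) - 9079 = (3405 - 1/186) - 9079 = 633329/186 - 9079 = -1055365/186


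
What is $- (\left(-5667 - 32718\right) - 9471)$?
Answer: $47856$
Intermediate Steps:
$- (\left(-5667 - 32718\right) - 9471) = - (-38385 + \left(-13263 + 3792\right)) = - (-38385 - 9471) = \left(-1\right) \left(-47856\right) = 47856$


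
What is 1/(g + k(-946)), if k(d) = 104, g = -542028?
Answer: -1/541924 ≈ -1.8453e-6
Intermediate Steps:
1/(g + k(-946)) = 1/(-542028 + 104) = 1/(-541924) = -1/541924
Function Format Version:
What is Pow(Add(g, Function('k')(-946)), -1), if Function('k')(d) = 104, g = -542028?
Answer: Rational(-1, 541924) ≈ -1.8453e-6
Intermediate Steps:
Pow(Add(g, Function('k')(-946)), -1) = Pow(Add(-542028, 104), -1) = Pow(-541924, -1) = Rational(-1, 541924)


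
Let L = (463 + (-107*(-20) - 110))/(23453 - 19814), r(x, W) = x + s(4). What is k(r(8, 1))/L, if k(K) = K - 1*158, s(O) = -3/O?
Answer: -243813/1108 ≈ -220.05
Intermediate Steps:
r(x, W) = -3/4 + x (r(x, W) = x - 3/4 = -3/4 + x)
k(K) = -158 + K (k(K) = K - 158 = -158 + K)
L = 831/1213 (L = (463 + (2140 - 110))/3639 = (463 + 2030)*(1/3639) = 2493*(1/3639) = 831/1213 ≈ 0.68508)
k(r(8, 1))/L = (-158 + (-3/4 + 8))/(831/1213) = (-158 + 29/4)*(1213/831) = -603/4*1213/831 = -243813/1108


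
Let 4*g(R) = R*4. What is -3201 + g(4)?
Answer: -3197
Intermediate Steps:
g(R) = R (g(R) = (R*4)/4 = (4*R)/4 = R)
-3201 + g(4) = -3201 + 4 = -3197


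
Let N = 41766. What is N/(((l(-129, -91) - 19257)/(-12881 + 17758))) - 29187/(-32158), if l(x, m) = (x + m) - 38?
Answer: -2183260966417/209187790 ≈ -10437.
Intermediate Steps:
l(x, m) = -38 + m + x (l(x, m) = (m + x) - 38 = -38 + m + x)
N/(((l(-129, -91) - 19257)/(-12881 + 17758))) - 29187/(-32158) = 41766/((((-38 - 91 - 129) - 19257)/(-12881 + 17758))) - 29187/(-32158) = 41766/(((-258 - 19257)/4877)) - 29187*(-1/32158) = 41766/((-19515*1/4877)) + 29187/32158 = 41766/(-19515/4877) + 29187/32158 = 41766*(-4877/19515) + 29187/32158 = -67897594/6505 + 29187/32158 = -2183260966417/209187790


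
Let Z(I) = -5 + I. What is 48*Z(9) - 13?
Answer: 179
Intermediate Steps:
48*Z(9) - 13 = 48*(-5 + 9) - 13 = 48*4 - 13 = 192 - 13 = 179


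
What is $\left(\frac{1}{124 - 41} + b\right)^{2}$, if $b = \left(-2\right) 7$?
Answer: $\frac{1347921}{6889} \approx 195.66$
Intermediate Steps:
$b = -14$
$\left(\frac{1}{124 - 41} + b\right)^{2} = \left(\frac{1}{124 - 41} - 14\right)^{2} = \left(\frac{1}{83} - 14\right)^{2} = \left(- \frac{1161}{83}\right)^{2} = \frac{1347921}{6889}$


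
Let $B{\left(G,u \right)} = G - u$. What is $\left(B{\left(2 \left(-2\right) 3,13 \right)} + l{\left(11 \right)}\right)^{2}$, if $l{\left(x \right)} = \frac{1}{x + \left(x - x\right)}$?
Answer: $\frac{75076}{121} \approx 620.46$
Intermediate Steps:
$l{\left(x \right)} = \frac{1}{x}$ ($l{\left(x \right)} = \frac{1}{x + 0} = \frac{1}{x}$)
$\left(B{\left(2 \left(-2\right) 3,13 \right)} + l{\left(11 \right)}\right)^{2} = \left(\left(2 \left(-2\right) 3 - 13\right) + \frac{1}{11}\right)^{2} = \left(\left(\left(-4\right) 3 - 13\right) + \frac{1}{11}\right)^{2} = \left(\left(-12 - 13\right) + \frac{1}{11}\right)^{2} = \left(-25 + \frac{1}{11}\right)^{2} = \left(- \frac{274}{11}\right)^{2} = \frac{75076}{121}$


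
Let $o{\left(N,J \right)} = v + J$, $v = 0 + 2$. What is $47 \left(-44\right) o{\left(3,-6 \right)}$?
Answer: $8272$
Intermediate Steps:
$v = 2$
$o{\left(N,J \right)} = 2 + J$
$47 \left(-44\right) o{\left(3,-6 \right)} = 47 \left(-44\right) \left(2 - 6\right) = \left(-2068\right) \left(-4\right) = 8272$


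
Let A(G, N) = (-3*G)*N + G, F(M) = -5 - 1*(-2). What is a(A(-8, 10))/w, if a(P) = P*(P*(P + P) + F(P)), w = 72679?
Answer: 24973640/72679 ≈ 343.62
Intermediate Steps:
F(M) = -3 (F(M) = -5 + 2 = -3)
A(G, N) = G - 3*G*N (A(G, N) = -3*G*N + G = G - 3*G*N)
a(P) = P*(-3 + 2*P²) (a(P) = P*(P*(P + P) - 3) = P*(P*(2*P) - 3) = P*(2*P² - 3) = P*(-3 + 2*P²))
a(A(-8, 10))/w = ((-8*(1 - 3*10))*(-3 + 2*(-8*(1 - 3*10))²))/72679 = ((-8*(1 - 30))*(-3 + 2*(-8*(1 - 30))²))*(1/72679) = ((-8*(-29))*(-3 + 2*(-8*(-29))²))*(1/72679) = (232*(-3 + 2*232²))*(1/72679) = (232*(-3 + 2*53824))*(1/72679) = (232*(-3 + 107648))*(1/72679) = (232*107645)*(1/72679) = 24973640*(1/72679) = 24973640/72679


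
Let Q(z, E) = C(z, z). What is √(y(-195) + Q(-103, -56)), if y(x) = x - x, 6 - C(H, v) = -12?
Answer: 3*√2 ≈ 4.2426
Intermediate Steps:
C(H, v) = 18 (C(H, v) = 6 - 1*(-12) = 6 + 12 = 18)
y(x) = 0
Q(z, E) = 18
√(y(-195) + Q(-103, -56)) = √(0 + 18) = √18 = 3*√2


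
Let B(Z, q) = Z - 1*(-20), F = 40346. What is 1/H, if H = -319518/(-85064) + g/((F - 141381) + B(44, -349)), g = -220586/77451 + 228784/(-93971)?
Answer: 31255995853539268812/117405628545835964749 ≈ 0.26622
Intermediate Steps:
B(Z, q) = 20 + Z (B(Z, q) = Z + 20 = 20 + Z)
g = -38448236590/7278147921 (g = -220586*1/77451 + 228784*(-1/93971) = -220586/77451 - 228784/93971 = -38448236590/7278147921 ≈ -5.2827)
H = 117405628545835964749/31255995853539268812 (H = -319518/(-85064) - 38448236590/(7278147921*((40346 - 141381) + (20 + 44))) = -319518*(-1/85064) - 38448236590/(7278147921*(-101035 + 64)) = 159759/42532 - 38448236590/7278147921/(-100971) = 159759/42532 - 38448236590/7278147921*(-1/100971) = 159759/42532 + 38448236590/734881873731291 = 117405628545835964749/31255995853539268812 ≈ 3.7563)
1/H = 1/(117405628545835964749/31255995853539268812) = 31255995853539268812/117405628545835964749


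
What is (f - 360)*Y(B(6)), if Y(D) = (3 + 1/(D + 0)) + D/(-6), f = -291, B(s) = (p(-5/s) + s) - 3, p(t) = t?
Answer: -314867/156 ≈ -2018.4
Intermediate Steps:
B(s) = -3 + s - 5/s (B(s) = (-5/s + s) - 3 = (s - 5/s) - 3 = -3 + s - 5/s)
Y(D) = 3 + 1/D - D/6 (Y(D) = (3 + 1/D) + D*(-⅙) = (3 + 1/D) - D/6 = 3 + 1/D - D/6)
(f - 360)*Y(B(6)) = (-291 - 360)*(3 + 1/(-3 + 6 - 5/6) - (-3 + 6 - 5/6)/6) = -651*(3 + 1/(-3 + 6 - 5*⅙) - (-3 + 6 - 5*⅙)/6) = -651*(3 + 1/(-3 + 6 - ⅚) - (-3 + 6 - ⅚)/6) = -651*(3 + 1/(13/6) - ⅙*13/6) = -651*(3 + 6/13 - 13/36) = -651*1451/468 = -314867/156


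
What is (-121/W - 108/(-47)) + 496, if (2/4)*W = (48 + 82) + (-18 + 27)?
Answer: 6505073/13066 ≈ 497.86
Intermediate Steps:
W = 278 (W = 2*((48 + 82) + (-18 + 27)) = 2*(130 + 9) = 2*139 = 278)
(-121/W - 108/(-47)) + 496 = (-121/278 - 108/(-47)) + 496 = (-121*1/278 - 108*(-1/47)) + 496 = (-121/278 + 108/47) + 496 = 24337/13066 + 496 = 6505073/13066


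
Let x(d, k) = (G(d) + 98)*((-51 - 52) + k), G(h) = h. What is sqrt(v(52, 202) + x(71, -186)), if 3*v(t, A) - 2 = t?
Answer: I*sqrt(48823) ≈ 220.96*I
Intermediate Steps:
x(d, k) = (-103 + k)*(98 + d) (x(d, k) = (d + 98)*((-51 - 52) + k) = (98 + d)*(-103 + k) = (-103 + k)*(98 + d))
v(t, A) = 2/3 + t/3
sqrt(v(52, 202) + x(71, -186)) = sqrt((2/3 + (1/3)*52) + (-10094 - 103*71 + 98*(-186) + 71*(-186))) = sqrt((2/3 + 52/3) + (-10094 - 7313 - 18228 - 13206)) = sqrt(18 - 48841) = sqrt(-48823) = I*sqrt(48823)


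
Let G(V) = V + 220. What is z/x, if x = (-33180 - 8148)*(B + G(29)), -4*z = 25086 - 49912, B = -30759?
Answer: 12413/2521834560 ≈ 4.9222e-6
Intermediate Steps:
G(V) = 220 + V
z = 12413/2 (z = -(25086 - 49912)/4 = -¼*(-24826) = 12413/2 ≈ 6206.5)
x = 1260917280 (x = (-33180 - 8148)*(-30759 + (220 + 29)) = -41328*(-30759 + 249) = -41328*(-30510) = 1260917280)
z/x = (12413/2)/1260917280 = (12413/2)*(1/1260917280) = 12413/2521834560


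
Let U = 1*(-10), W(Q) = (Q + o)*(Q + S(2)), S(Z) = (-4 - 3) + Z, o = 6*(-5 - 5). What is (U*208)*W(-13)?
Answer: -2733120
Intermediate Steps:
o = -60 (o = 6*(-10) = -60)
S(Z) = -7 + Z
W(Q) = (-60 + Q)*(-5 + Q) (W(Q) = (Q - 60)*(Q + (-7 + 2)) = (-60 + Q)*(Q - 5) = (-60 + Q)*(-5 + Q))
U = -10
(U*208)*W(-13) = (-10*208)*(300 + (-13)² - 65*(-13)) = -2080*(300 + 169 + 845) = -2080*1314 = -2733120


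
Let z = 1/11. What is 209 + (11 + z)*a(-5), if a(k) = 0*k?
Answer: 209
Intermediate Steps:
a(k) = 0
z = 1/11 ≈ 0.090909
209 + (11 + z)*a(-5) = 209 + (11 + 1/11)*0 = 209 + (122/11)*0 = 209 + 0 = 209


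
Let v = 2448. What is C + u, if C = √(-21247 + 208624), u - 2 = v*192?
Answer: 470018 + √187377 ≈ 4.7045e+5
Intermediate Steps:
u = 470018 (u = 2 + 2448*192 = 2 + 470016 = 470018)
C = √187377 ≈ 432.87
C + u = √187377 + 470018 = 470018 + √187377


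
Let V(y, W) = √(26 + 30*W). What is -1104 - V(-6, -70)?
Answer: -1104 - I*√2074 ≈ -1104.0 - 45.541*I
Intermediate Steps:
-1104 - V(-6, -70) = -1104 - √(26 + 30*(-70)) = -1104 - √(26 - 2100) = -1104 - √(-2074) = -1104 - I*√2074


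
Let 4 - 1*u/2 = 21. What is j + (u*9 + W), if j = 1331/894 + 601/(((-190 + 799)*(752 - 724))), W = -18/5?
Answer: -3913716649/12703740 ≈ -308.08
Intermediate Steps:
u = -34 (u = 8 - 2*21 = 8 - 42 = -34)
W = -18/5 (W = -18*1/5 = -18/5 ≈ -3.6000)
j = 3872251/2540748 (j = 1331*(1/894) + 601/((609*28)) = 1331/894 + 601/17052 = 3872251/2540748 ≈ 1.5241)
j + (u*9 + W) = 3872251/2540748 + (-34*9 - 18/5) = 3872251/2540748 + (-306 - 18/5) = 3872251/2540748 - 1548/5 = -3913716649/12703740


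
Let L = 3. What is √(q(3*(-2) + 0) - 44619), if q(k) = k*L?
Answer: I*√44637 ≈ 211.27*I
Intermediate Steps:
q(k) = 3*k (q(k) = k*3 = 3*k)
√(q(3*(-2) + 0) - 44619) = √(3*(3*(-2) + 0) - 44619) = √(3*(-6 + 0) - 44619) = √(3*(-6) - 44619) = √(-18 - 44619) = √(-44637) = I*√44637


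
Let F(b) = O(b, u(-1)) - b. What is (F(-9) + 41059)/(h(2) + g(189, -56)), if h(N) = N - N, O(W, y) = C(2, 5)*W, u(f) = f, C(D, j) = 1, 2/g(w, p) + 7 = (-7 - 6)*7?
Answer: -2011891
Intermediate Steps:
g(w, p) = -1/49 (g(w, p) = 2/(-7 + (-7 - 6)*7) = 2/(-7 - 13*7) = 2/(-7 - 91) = 2/(-98) = 2*(-1/98) = -1/49)
O(W, y) = W (O(W, y) = 1*W = W)
h(N) = 0
F(b) = 0 (F(b) = b - b = 0)
(F(-9) + 41059)/(h(2) + g(189, -56)) = (0 + 41059)/(0 - 1/49) = 41059/(-1/49) = 41059*(-49) = -2011891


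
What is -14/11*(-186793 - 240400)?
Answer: 5980702/11 ≈ 5.4370e+5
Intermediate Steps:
-14/11*(-186793 - 240400) = -14*(1/11)*(-427193) = -14*(-427193)/11 = -1*(-5980702/11) = 5980702/11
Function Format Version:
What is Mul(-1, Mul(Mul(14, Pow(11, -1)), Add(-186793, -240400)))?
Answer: Rational(5980702, 11) ≈ 5.4370e+5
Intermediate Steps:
Mul(-1, Mul(Mul(14, Pow(11, -1)), Add(-186793, -240400))) = Mul(-1, Mul(Mul(14, Rational(1, 11)), -427193)) = Mul(-1, Mul(Rational(14, 11), -427193)) = Mul(-1, Rational(-5980702, 11)) = Rational(5980702, 11)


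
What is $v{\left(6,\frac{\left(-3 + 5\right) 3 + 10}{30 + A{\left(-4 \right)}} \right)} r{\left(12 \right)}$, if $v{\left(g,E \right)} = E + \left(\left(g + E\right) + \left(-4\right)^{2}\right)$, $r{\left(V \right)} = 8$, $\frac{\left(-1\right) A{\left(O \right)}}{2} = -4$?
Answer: $\frac{3472}{19} \approx 182.74$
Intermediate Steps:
$A{\left(O \right)} = 8$ ($A{\left(O \right)} = \left(-2\right) \left(-4\right) = 8$)
$v{\left(g,E \right)} = 16 + g + 2 E$ ($v{\left(g,E \right)} = E + \left(\left(E + g\right) + 16\right) = E + \left(16 + E + g\right) = 16 + g + 2 E$)
$v{\left(6,\frac{\left(-3 + 5\right) 3 + 10}{30 + A{\left(-4 \right)}} \right)} r{\left(12 \right)} = \left(16 + 6 + 2 \frac{\left(-3 + 5\right) 3 + 10}{30 + 8}\right) 8 = \left(16 + 6 + 2 \frac{2 \cdot 3 + 10}{38}\right) 8 = \left(16 + 6 + 2 \left(6 + 10\right) \frac{1}{38}\right) 8 = \left(16 + 6 + 2 \cdot 16 \cdot \frac{1}{38}\right) 8 = \left(16 + 6 + 2 \cdot \frac{8}{19}\right) 8 = \left(16 + 6 + \frac{16}{19}\right) 8 = \frac{434}{19} \cdot 8 = \frac{3472}{19}$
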